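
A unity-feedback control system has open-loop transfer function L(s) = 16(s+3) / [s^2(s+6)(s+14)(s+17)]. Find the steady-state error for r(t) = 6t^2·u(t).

The open loop has two poles at the origin → type 2 system.
K_a = lim_{s→0} s^2·L(s) = 16·3 / (6·14·17) = 4/119.
r(t) = 6t^2 gives R(s) = 12/s^3.
e_ss = 12/K_a = 12/(4/119) = 357.

357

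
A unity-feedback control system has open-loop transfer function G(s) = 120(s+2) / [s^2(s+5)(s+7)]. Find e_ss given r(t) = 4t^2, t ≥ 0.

7/6

System type = 2 (two poles at s=0).
K_a = lim_{s→0} s^2·G(s) = 120·2 / (5·7) = 48/7.
r(t) = 4t^2 gives R(s) = 8/s^3.
e_ss = 8/K_a = 8/(48/7) = 7/6.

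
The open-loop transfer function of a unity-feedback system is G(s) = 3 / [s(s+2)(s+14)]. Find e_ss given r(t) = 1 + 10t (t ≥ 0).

G(s) has one factor of s in the denominator, so the system is type 1. Taking each input component in turn:
  • 1: tracked with zero error.
  • 10t: e_ss = 10/K_v with K_v=3/28 → 280/3.
Total e_ss = 280/3.

280/3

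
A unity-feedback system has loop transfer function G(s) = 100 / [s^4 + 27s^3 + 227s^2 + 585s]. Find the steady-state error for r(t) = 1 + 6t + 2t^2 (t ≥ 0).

Factoring s from the denominator leaves a polynomial with constant term 585, so the system is type 1. Taking each input component in turn:
  • 1: tracked with zero error.
  • 6t: e_ss = 6/K_v with K_v=20/117 → 35.1.
  • 2t^2: a type-1 system cannot track it, e_ss → ∞.
The unbounded component dominates.

infinity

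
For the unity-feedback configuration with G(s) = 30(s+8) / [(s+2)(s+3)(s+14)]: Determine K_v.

No free integrators in G(s): this is a type 0 system.
K_v = lim_{s→0} s·G(s) = 0 (the extra factor of s kills the finite limit).

0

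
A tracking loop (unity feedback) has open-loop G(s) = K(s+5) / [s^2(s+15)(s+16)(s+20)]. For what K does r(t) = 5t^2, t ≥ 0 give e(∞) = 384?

G(s) has two factors of s in the denominator, so the system is type 2.
K_a = lim_{s→0} s^2·G(s) = K·5 / (15·16·20) = (1/960)·K.
e_ss = 10/K_a = 384 ⇒ K_a = 5/192 ⇒ K = (5/192)/(1/960) = 25.

25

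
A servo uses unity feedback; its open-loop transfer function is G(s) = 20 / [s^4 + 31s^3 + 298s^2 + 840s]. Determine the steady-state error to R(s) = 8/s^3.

infinity

The denominator has no term below 840s — 1 pole at s=0, type 1.
K_a = lim_{s→0} s^2·G(s) = 0; the steady-state error to this parabolic input grows without bound.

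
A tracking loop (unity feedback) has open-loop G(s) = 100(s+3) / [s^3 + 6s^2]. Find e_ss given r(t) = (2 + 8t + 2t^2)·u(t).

0.08

Factoring s^2 from the denominator leaves a polynomial with constant term 6, so the system is type 2. Taking each input component in turn:
  • 2: tracked with zero error.
  • 8t: tracked with zero error.
  • 2t^2: e_ss = 4/K_a with K_a=50 → 0.08.
Total e_ss = 0.08.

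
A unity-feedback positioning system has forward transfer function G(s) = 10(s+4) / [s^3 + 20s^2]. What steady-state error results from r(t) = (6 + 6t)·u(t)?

0

Factoring s^2 from the denominator leaves a polynomial with constant term 20, so the system is type 2. Treating each term separately:
  • 6: tracked with zero error.
  • 6t: tracked with zero error.
Total e_ss = 0.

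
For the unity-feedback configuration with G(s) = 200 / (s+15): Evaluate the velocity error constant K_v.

0

G(s) has no factors of s in the denominator, so the system is type 0.
K_v = lim_{s→0} s·G(s) = 0 (the extra factor of s kills the finite limit).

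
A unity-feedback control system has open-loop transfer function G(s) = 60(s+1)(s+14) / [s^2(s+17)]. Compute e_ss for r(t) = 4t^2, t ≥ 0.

17/105

G(s) has two factors of s in the denominator, so the system is type 2.
K_a = lim_{s→0} s^2·G(s) = 60·1·14 / (17) = 840/17.
r(t) = 4t^2 gives R(s) = 8/s^3.
e_ss = 8/K_a = 8/(840/17) = 17/105.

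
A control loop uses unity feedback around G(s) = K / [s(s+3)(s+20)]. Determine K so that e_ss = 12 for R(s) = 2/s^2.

One free integrator in G(s): this is a type 1 system.
K_v = lim_{s→0} s·G(s) = K / (3·20) = (1/60)·K.
e_ss = 2/K_v = 12 ⇒ K_v = 1/6 ⇒ K = (1/6)/(1/60) = 10.

10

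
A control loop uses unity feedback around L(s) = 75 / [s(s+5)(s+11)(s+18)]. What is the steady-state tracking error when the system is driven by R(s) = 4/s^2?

The open loop has one pole at the origin → type 1 system.
K_v = lim_{s→0} s·L(s) = 75 / (5·11·18) = 5/66.
e_ss = 4/K_v = 4/(5/66) = 52.8.

52.8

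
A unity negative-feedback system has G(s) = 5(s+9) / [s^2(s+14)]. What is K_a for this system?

G(s) has two factors of s in the denominator, so the system is type 2.
K_a = lim_{s→0} s^2·G(s) = 5·9 / (14) = 45/14.

45/14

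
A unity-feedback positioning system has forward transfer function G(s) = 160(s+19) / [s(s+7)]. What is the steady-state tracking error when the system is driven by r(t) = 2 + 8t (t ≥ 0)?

System type = 1 (one pole at s=0). Taking each input component in turn:
  • 2: tracked with zero error.
  • 8t: e_ss = 8/K_v with K_v=3040/7 → 7/380.
Total e_ss = 7/380.

7/380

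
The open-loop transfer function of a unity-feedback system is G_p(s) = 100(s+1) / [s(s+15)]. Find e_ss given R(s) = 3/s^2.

G_p(s) has one factor of s in the denominator, so the system is type 1.
K_v = lim_{s→0} s·G_p(s) = 100·1 / (15) = 20/3.
e_ss = 3/K_v = 3/(20/3) = 0.45.

0.45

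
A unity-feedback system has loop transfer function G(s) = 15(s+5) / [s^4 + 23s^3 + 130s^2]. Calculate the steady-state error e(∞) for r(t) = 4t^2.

Factoring s^2 from the denominator leaves a polynomial with constant term 130, so the system is type 2.
K_a = lim_{s→0} s^2·G(s) = 15·5 / 130 = 15/26.
r(t) = 4t^2 gives R(s) = 8/s^3.
e_ss = 8/K_a = 8/(15/26) = 208/15.

208/15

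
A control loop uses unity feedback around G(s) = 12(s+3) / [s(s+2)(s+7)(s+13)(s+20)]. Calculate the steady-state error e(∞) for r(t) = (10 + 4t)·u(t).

G(s) has one factor of s in the denominator, so the system is type 1. Taking each input component in turn:
  • 10: tracked with zero error.
  • 4t: e_ss = 4/K_v with K_v=9/910 → 3640/9.
Total e_ss = 3640/9.

3640/9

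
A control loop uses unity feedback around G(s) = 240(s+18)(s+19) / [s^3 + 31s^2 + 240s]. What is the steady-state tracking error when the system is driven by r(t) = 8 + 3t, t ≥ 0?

Factoring s from the denominator leaves a polynomial with constant term 240, so the system is type 1. By superposition:
  • 8: tracked with zero error.
  • 3t: e_ss = 3/K_v with K_v=342 → 1/114.
Total e_ss = 1/114.

1/114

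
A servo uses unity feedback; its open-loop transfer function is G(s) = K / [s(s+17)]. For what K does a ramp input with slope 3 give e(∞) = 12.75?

The open loop has one pole at the origin → type 1 system.
K_v = lim_{s→0} s·G(s) = K / (17) = (1/17)·K.
e_ss = 3/K_v = 12.75 ⇒ K_v = 4/17 ⇒ K = (4/17)/(1/17) = 4.

4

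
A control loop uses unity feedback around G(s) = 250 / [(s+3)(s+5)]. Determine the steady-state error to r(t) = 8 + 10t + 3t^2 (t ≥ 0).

No free integrators in G(s): this is a type 0 system. Treating each term separately:
  • 8: e_ss = 8/(1+K_p) with K_p=50/3 → 24/53.
  • 10t: a type-0 system cannot track it, e_ss → ∞.
  • 3t^2: a type-0 system cannot track it, e_ss → ∞.
The unbounded component dominates.

infinity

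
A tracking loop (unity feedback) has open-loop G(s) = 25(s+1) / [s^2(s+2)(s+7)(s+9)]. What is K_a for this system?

System type = 2 (two poles at s=0).
K_a = lim_{s→0} s^2·G(s) = 25·1 / (2·7·9) = 25/126.

25/126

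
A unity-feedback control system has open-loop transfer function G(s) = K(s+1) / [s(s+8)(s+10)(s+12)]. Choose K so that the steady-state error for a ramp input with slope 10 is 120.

80

System type = 1 (one pole at s=0).
K_v = lim_{s→0} s·G(s) = K·1 / (8·10·12) = (1/960)·K.
e_ss = 10/K_v = 120 ⇒ K_v = 1/12 ⇒ K = (1/12)/(1/960) = 80.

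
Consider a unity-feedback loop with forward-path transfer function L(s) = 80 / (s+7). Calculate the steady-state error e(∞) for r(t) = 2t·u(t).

infinity

The open loop has no poles at the origin → type 0 system.
K_v = lim_{s→0} s·L(s) = 0; the steady-state error to this ramp input grows without bound.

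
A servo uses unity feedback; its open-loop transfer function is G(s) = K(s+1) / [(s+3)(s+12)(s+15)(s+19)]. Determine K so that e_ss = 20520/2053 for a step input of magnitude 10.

No free integrators in G(s): this is a type 0 system.
K_p = lim_{s→0} G(s) = K·1 / (3·12·15·19) = (1/10260)·K.
e_ss = 10/(1 + K_p) = 20520/2053 ⇒ 1 + (1/10260)·K = 2053/2052 ⇒ K = 5.

5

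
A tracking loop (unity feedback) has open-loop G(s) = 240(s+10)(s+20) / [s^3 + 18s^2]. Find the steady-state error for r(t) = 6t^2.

0.0045

The denominator has no term below 18s^2 — 2 poles at s=0, type 2.
K_a = lim_{s→0} s^2·G(s) = 240·10·20 / 18 = 8000/3.
r(t) = 6t^2 gives R(s) = 12/s^3.
e_ss = 12/K_a = 12/(8000/3) = 0.0045.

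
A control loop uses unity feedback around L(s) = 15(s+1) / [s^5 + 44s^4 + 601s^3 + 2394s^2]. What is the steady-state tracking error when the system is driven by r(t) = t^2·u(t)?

319.2

Factoring s^2 from the denominator leaves a polynomial with constant term 2394, so the system is type 2.
K_a = lim_{s→0} s^2·L(s) = 15·1 / 2394 = 5/798.
r(t) = t^2 gives R(s) = 2/s^3.
e_ss = 2/K_a = 2/(5/798) = 319.2.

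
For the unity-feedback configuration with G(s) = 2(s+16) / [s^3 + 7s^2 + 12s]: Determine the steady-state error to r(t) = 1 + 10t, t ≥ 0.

3.75

The denominator has no term below 12s — 1 pole at s=0, type 1. Treating each term separately:
  • 1: tracked with zero error.
  • 10t: e_ss = 10/K_v with K_v=8/3 → 3.75.
Total e_ss = 3.75.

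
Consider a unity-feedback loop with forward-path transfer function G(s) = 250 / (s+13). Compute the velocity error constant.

G(s) has no factors of s in the denominator, so the system is type 0.
K_v = lim_{s→0} s·G(s) = 0 (the extra factor of s kills the finite limit).

0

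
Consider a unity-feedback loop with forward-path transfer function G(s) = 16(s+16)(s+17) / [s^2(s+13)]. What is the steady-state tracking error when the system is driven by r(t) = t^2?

13/2176

Two free integrators in G(s): this is a type 2 system.
K_a = lim_{s→0} s^2·G(s) = 16·16·17 / (13) = 4352/13.
r(t) = t^2 gives R(s) = 2/s^3.
e_ss = 2/K_a = 2/(4352/13) = 13/2176.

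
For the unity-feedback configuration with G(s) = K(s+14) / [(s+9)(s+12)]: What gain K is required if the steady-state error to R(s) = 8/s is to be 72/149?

120

The open loop has no poles at the origin → type 0 system.
K_p = lim_{s→0} G(s) = K·14 / (9·12) = (7/54)·K.
e_ss = 8/(1 + K_p) = 72/149 ⇒ 1 + (7/54)·K = 149/9 ⇒ K = 120.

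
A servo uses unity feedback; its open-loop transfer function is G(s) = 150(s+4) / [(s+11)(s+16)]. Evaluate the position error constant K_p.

75/22

No free integrators in G(s): this is a type 0 system.
K_p = lim_{s→0} G(s) = 150·4 / (11·16) = 75/22.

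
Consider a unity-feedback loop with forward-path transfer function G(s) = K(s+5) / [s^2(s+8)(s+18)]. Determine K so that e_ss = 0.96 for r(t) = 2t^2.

System type = 2 (two poles at s=0).
K_a = lim_{s→0} s^2·G(s) = K·5 / (8·18) = (5/144)·K.
e_ss = 4/K_a = 0.96 ⇒ K_a = 25/6 ⇒ K = (25/6)/(5/144) = 120.

120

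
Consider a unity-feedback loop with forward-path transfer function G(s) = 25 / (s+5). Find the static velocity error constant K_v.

0

No free integrators in G(s): this is a type 0 system.
K_v = lim_{s→0} s·G(s) = 0 (the extra factor of s kills the finite limit).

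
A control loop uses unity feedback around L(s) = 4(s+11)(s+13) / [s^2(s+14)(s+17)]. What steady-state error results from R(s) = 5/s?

0

System type = 2 (two poles at s=0).
A type-2 system has K_p = ∞, so it tracks a step input with zero steady-state error.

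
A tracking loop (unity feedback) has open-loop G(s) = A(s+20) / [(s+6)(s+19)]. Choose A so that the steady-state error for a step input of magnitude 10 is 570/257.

The open loop has no poles at the origin → type 0 system.
K_p = lim_{s→0} G(s) = A·20 / (6·19) = (10/57)·A.
e_ss = 10/(1 + K_p) = 570/257 ⇒ 1 + (10/57)·A = 257/57 ⇒ A = 20.

20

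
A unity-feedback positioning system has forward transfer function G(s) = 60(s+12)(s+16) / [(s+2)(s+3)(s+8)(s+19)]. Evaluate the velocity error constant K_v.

0

System type = 0 (no poles at s=0).
K_v = lim_{s→0} s·G(s) = 0 (the extra factor of s kills the finite limit).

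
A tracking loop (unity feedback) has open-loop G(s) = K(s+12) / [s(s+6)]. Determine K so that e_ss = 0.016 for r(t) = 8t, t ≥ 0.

250

G(s) has one factor of s in the denominator, so the system is type 1.
K_v = lim_{s→0} s·G(s) = K·12 / (6) = 2·K.
e_ss = 8/K_v = 0.016 ⇒ K_v = 500 ⇒ K = 500/2 = 250.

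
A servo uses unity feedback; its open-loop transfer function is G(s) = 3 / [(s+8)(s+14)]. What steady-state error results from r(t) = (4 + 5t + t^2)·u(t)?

No free integrators in G(s): this is a type 0 system. By superposition:
  • 4: e_ss = 4/(1+K_p) with K_p=3/112 → 448/115.
  • 5t: a type-0 system cannot track it, e_ss → ∞.
  • t^2: a type-0 system cannot track it, e_ss → ∞.
The unbounded component dominates.

infinity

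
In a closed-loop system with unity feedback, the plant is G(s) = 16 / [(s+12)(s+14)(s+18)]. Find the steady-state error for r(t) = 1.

189/190

The open loop has no poles at the origin → type 0 system.
K_p = lim_{s→0} G(s) = 16 / (12·14·18) = 1/189.
e_ss = 1/(1 + K_p) = 1/(190/189) = 189/190.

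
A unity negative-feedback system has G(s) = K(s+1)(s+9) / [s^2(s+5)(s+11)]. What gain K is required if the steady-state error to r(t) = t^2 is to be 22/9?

G(s) has two factors of s in the denominator, so the system is type 2.
K_a = lim_{s→0} s^2·G(s) = K·1·9 / (5·11) = (9/55)·K.
e_ss = 2/K_a = 22/9 ⇒ K_a = 9/11 ⇒ K = (9/11)/(9/55) = 5.

5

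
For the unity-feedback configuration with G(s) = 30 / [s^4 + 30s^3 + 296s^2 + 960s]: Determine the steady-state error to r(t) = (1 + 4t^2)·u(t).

infinity

The denominator has no term below 960s — 1 pole at s=0, type 1. Treating each term separately:
  • 1: tracked with zero error.
  • 4t^2: a type-1 system cannot track it, e_ss → ∞.
The unbounded component dominates.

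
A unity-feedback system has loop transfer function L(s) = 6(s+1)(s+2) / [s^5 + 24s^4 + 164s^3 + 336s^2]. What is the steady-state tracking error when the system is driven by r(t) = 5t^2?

280

Factoring s^2 from the denominator leaves a polynomial with constant term 336, so the system is type 2.
K_a = lim_{s→0} s^2·L(s) = 6·1·2 / 336 = 1/28.
r(t) = 5t^2 gives R(s) = 10/s^3.
e_ss = 10/K_a = 10/(1/28) = 280.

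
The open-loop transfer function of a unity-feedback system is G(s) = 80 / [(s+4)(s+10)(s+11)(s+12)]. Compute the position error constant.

The open loop has no poles at the origin → type 0 system.
K_p = lim_{s→0} G(s) = 80 / (4·10·11·12) = 1/66.

1/66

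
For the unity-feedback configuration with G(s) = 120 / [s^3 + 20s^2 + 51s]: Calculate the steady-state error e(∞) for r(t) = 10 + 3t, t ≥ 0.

Lowest-order denominator term is 51s, so the open loop has 1 pole at the origin → type 1 system. By superposition:
  • 10: tracked with zero error.
  • 3t: e_ss = 3/K_v with K_v=40/17 → 1.275.
Total e_ss = 1.275.

1.275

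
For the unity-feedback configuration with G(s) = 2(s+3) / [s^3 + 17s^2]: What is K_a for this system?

6/17

Factoring s^2 from the denominator leaves a polynomial with constant term 17, so the system is type 2.
K_a = lim_{s→0} s^2·G(s) = 2·3 / 17 = 6/17.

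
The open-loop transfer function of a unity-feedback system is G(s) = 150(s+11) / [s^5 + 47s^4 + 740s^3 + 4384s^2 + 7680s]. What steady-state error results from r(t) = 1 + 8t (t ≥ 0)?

2048/55

Factoring s from the denominator leaves a polynomial with constant term 7680, so the system is type 1. Taking each input component in turn:
  • 1: tracked with zero error.
  • 8t: e_ss = 8/K_v with K_v=55/256 → 2048/55.
Total e_ss = 2048/55.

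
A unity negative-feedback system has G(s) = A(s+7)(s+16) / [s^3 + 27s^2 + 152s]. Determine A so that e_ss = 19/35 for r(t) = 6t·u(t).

15

The denominator has no term below 152s — 1 pole at s=0, type 1.
K_v = lim_{s→0} s·G(s) = A·7·16 / 152 = (14/19)·A.
e_ss = 6/K_v = 19/35 ⇒ K_v = 210/19 ⇒ A = (210/19)/(14/19) = 15.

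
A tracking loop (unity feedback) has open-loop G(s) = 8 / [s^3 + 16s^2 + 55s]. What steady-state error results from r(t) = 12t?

82.5

Lowest-order denominator term is 55s, so the open loop has 1 pole at the origin → type 1 system.
K_v = lim_{s→0} s·G(s) = 8 / 55 = 8/55.
e_ss = 12/K_v = 12/(8/55) = 82.5.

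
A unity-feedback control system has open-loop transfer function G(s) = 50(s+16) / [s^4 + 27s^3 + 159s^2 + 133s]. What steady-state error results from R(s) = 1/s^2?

Lowest-order denominator term is 133s, so the open loop has 1 pole at the origin → type 1 system.
K_v = lim_{s→0} s·G(s) = 50·16 / 133 = 800/133.
e_ss = 1/K_v = 1/(800/133) = 133/800.

133/800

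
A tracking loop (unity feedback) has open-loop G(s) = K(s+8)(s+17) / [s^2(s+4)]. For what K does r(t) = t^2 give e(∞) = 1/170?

10

Two free integrators in G(s): this is a type 2 system.
K_a = lim_{s→0} s^2·G(s) = K·8·17 / (4) = 34·K.
e_ss = 2/K_a = 1/170 ⇒ K_a = 340 ⇒ K = 340/34 = 10.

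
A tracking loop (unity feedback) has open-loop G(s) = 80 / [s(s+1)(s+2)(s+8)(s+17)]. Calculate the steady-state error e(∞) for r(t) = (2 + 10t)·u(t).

System type = 1 (one pole at s=0). By superposition:
  • 2: tracked with zero error.
  • 10t: e_ss = 10/K_v with K_v=5/17 → 34.
Total e_ss = 34.

34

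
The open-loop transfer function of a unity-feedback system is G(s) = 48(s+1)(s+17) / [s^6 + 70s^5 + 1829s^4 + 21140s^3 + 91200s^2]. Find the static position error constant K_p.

infinity

K_p = lim_{s→0} G(s); with 2 poles at the origin the limit diverges, so K_p = ∞.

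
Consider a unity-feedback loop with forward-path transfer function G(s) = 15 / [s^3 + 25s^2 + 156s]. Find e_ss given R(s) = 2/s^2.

The denominator has no term below 156s — 1 pole at s=0, type 1.
K_v = lim_{s→0} s·G(s) = 15 / 156 = 5/52.
e_ss = 2/K_v = 2/(5/52) = 20.8.

20.8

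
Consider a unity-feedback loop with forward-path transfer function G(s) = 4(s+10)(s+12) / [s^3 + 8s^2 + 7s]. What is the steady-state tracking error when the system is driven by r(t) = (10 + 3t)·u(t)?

7/160

The denominator has no term below 7s — 1 pole at s=0, type 1. Taking each input component in turn:
  • 10: tracked with zero error.
  • 3t: e_ss = 3/K_v with K_v=480/7 → 7/160.
Total e_ss = 7/160.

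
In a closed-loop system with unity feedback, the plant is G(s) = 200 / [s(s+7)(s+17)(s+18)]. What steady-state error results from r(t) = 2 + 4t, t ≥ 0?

One free integrator in G(s): this is a type 1 system. Treating each term separately:
  • 2: tracked with zero error.
  • 4t: e_ss = 4/K_v with K_v=100/1071 → 42.84.
Total e_ss = 42.84.

42.84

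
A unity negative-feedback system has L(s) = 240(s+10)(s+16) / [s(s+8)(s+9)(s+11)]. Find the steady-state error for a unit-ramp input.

33/1600

System type = 1 (one pole at s=0).
K_v = lim_{s→0} s·L(s) = 240·10·16 / (8·9·11) = 1600/33.
e_ss = 1/K_v = 1/(1600/33) = 33/1600.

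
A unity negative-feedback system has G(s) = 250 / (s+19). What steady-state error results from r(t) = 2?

No free integrators in G(s): this is a type 0 system.
K_p = lim_{s→0} G(s) = 250 / (19) = 250/19.
e_ss = 2/(1 + K_p) = 2/(269/19) = 38/269.

38/269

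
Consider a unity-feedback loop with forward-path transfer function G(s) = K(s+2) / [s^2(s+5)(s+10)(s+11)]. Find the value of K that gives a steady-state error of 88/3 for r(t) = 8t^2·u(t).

The open loop has two poles at the origin → type 2 system.
K_a = lim_{s→0} s^2·G(s) = K·2 / (5·10·11) = (1/275)·K.
e_ss = 16/K_a = 88/3 ⇒ K_a = 6/11 ⇒ K = (6/11)/(1/275) = 150.

150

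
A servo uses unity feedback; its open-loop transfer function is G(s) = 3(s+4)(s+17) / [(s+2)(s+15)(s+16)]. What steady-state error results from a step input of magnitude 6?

80/19

System type = 0 (no poles at s=0).
K_p = lim_{s→0} G(s) = 3·4·17 / (2·15·16) = 0.425.
e_ss = 6/(1 + K_p) = 6/1.425 = 80/19.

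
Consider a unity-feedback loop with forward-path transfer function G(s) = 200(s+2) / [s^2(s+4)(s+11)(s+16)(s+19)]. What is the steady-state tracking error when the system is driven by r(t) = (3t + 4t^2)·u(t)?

267.52

The open loop has two poles at the origin → type 2 system. By superposition:
  • 3t: tracked with zero error.
  • 4t^2: e_ss = 8/K_a with K_a=25/836 → 267.52.
Total e_ss = 267.52.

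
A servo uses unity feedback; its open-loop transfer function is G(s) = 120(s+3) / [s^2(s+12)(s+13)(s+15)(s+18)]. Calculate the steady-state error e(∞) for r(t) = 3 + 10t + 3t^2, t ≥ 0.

702

Two free integrators in G(s): this is a type 2 system. Treating each term separately:
  • 3: tracked with zero error.
  • 10t: tracked with zero error.
  • 3t^2: e_ss = 6/K_a with K_a=1/117 → 702.
Total e_ss = 702.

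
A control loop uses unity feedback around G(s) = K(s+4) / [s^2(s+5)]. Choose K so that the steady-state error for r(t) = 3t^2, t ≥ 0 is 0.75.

10

System type = 2 (two poles at s=0).
K_a = lim_{s→0} s^2·G(s) = K·4 / (5) = 0.8·K.
e_ss = 6/K_a = 0.75 ⇒ K_a = 8 ⇒ K = 8/0.8 = 10.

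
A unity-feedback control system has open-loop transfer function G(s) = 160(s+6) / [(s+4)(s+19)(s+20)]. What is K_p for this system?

12/19

System type = 0 (no poles at s=0).
K_p = lim_{s→0} G(s) = 160·6 / (4·19·20) = 12/19.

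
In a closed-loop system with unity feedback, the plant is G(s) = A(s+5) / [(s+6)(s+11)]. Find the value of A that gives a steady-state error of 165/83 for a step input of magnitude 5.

No free integrators in G(s): this is a type 0 system.
K_p = lim_{s→0} G(s) = A·5 / (6·11) = (5/66)·A.
e_ss = 5/(1 + K_p) = 165/83 ⇒ 1 + (5/66)·A = 83/33 ⇒ A = 20.

20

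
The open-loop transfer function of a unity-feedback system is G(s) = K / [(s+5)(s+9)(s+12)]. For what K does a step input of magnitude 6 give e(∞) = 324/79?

The open loop has no poles at the origin → type 0 system.
K_p = lim_{s→0} G(s) = K / (5·9·12) = (1/540)·K.
e_ss = 6/(1 + K_p) = 324/79 ⇒ 1 + (1/540)·K = 79/54 ⇒ K = 250.

250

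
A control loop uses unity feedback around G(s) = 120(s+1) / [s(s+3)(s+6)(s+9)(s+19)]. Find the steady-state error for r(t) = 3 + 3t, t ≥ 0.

76.95

One free integrator in G(s): this is a type 1 system. Taking each input component in turn:
  • 3: tracked with zero error.
  • 3t: e_ss = 3/K_v with K_v=20/513 → 76.95.
Total e_ss = 76.95.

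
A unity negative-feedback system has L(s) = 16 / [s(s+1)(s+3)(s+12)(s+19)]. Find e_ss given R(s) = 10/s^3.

infinity

One free integrator in L(s): this is a type 1 system.
K_a = lim_{s→0} s^2·L(s) = 0; the steady-state error to this parabolic input grows without bound.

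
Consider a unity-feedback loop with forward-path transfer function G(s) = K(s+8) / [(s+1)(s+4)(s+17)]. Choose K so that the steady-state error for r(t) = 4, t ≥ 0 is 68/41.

System type = 0 (no poles at s=0).
K_p = lim_{s→0} G(s) = K·8 / (1·4·17) = (2/17)·K.
e_ss = 4/(1 + K_p) = 68/41 ⇒ 1 + (2/17)·K = 41/17 ⇒ K = 12.

12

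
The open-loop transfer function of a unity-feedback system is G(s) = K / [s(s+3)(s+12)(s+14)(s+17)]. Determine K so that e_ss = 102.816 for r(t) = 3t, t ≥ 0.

G(s) has one factor of s in the denominator, so the system is type 1.
K_v = lim_{s→0} s·G(s) = K / (3·12·14·17) = (1/8568)·K.
e_ss = 3/K_v = 102.816 ⇒ K_v = 125/4284 ⇒ K = (125/4284)/(1/8568) = 250.

250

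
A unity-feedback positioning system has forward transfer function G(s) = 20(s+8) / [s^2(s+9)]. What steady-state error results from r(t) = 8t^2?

System type = 2 (two poles at s=0).
K_a = lim_{s→0} s^2·G(s) = 20·8 / (9) = 160/9.
r(t) = 8t^2 gives R(s) = 16/s^3.
e_ss = 16/K_a = 16/(160/9) = 0.9.

0.9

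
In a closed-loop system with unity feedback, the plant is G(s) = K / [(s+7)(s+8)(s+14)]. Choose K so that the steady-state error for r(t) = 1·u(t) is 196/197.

4

System type = 0 (no poles at s=0).
K_p = lim_{s→0} G(s) = K / (7·8·14) = (1/784)·K.
e_ss = 1/(1 + K_p) = 196/197 ⇒ 1 + (1/784)·K = 197/196 ⇒ K = 4.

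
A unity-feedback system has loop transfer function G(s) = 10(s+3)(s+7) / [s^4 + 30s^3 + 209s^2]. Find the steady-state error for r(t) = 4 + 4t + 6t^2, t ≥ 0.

The denominator has no term below 209s^2 — 2 poles at s=0, type 2. Treating each term separately:
  • 4: tracked with zero error.
  • 4t: tracked with zero error.
  • 6t^2: e_ss = 12/K_a with K_a=210/209 → 418/35.
Total e_ss = 418/35.

418/35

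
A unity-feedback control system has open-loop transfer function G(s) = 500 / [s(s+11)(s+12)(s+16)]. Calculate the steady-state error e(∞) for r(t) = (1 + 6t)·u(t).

25.344

The open loop has one pole at the origin → type 1 system. Treating each term separately:
  • 1: tracked with zero error.
  • 6t: e_ss = 6/K_v with K_v=125/528 → 25.344.
Total e_ss = 25.344.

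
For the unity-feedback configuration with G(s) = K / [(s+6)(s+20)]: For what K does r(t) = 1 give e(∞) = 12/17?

50

G(s) has no factors of s in the denominator, so the system is type 0.
K_p = lim_{s→0} G(s) = K / (6·20) = (1/120)·K.
e_ss = 1/(1 + K_p) = 12/17 ⇒ 1 + (1/120)·K = 17/12 ⇒ K = 50.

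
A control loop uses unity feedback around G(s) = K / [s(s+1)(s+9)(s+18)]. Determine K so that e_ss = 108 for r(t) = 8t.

System type = 1 (one pole at s=0).
K_v = lim_{s→0} s·G(s) = K / (1·9·18) = (1/162)·K.
e_ss = 8/K_v = 108 ⇒ K_v = 2/27 ⇒ K = (2/27)/(1/162) = 12.

12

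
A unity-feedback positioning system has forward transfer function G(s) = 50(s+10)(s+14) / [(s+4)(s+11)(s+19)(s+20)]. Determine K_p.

175/418

G(s) has no factors of s in the denominator, so the system is type 0.
K_p = lim_{s→0} G(s) = 50·10·14 / (4·11·19·20) = 175/418.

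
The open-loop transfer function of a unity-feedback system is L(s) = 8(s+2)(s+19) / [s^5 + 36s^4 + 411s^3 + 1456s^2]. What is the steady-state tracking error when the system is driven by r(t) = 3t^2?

The denominator has no term below 1456s^2 — 2 poles at s=0, type 2.
K_a = lim_{s→0} s^2·L(s) = 8·2·19 / 1456 = 19/91.
r(t) = 3t^2 gives R(s) = 6/s^3.
e_ss = 6/K_a = 6/(19/91) = 546/19.

546/19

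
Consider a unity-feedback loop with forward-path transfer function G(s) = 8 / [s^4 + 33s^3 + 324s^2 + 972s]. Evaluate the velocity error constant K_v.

The denominator has no term below 972s — 1 pole at s=0, type 1.
K_v = lim_{s→0} s·G(s) = 8 / 972 = 2/243.

2/243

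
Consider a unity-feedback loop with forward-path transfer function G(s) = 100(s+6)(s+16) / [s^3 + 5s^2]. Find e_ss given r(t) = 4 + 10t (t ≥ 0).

0

Lowest-order denominator term is 5s^2, so the open loop has 2 poles at the origin → type 2 system. Taking each input component in turn:
  • 4: tracked with zero error.
  • 10t: tracked with zero error.
Total e_ss = 0.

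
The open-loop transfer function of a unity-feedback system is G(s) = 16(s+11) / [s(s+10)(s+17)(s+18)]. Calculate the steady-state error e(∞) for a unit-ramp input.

765/44

One free integrator in G(s): this is a type 1 system.
K_v = lim_{s→0} s·G(s) = 16·11 / (10·17·18) = 44/765.
e_ss = 1/K_v = 1/(44/765) = 765/44.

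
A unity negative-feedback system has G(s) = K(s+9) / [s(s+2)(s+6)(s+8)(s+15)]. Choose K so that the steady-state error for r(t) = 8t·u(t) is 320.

The open loop has one pole at the origin → type 1 system.
K_v = lim_{s→0} s·G(s) = K·9 / (2·6·8·15) = (1/160)·K.
e_ss = 8/K_v = 320 ⇒ K_v = 0.025 ⇒ K = 0.025/(1/160) = 4.

4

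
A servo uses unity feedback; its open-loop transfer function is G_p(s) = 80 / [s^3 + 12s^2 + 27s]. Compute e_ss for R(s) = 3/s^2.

The denominator has no term below 27s — 1 pole at s=0, type 1.
K_v = lim_{s→0} s·G_p(s) = 80 / 27 = 80/27.
e_ss = 3/K_v = 3/(80/27) = 1.0125.

1.0125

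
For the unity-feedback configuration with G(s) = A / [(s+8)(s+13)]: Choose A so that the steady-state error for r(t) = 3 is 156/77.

50

G(s) has no factors of s in the denominator, so the system is type 0.
K_p = lim_{s→0} G(s) = A / (8·13) = (1/104)·A.
e_ss = 3/(1 + K_p) = 156/77 ⇒ 1 + (1/104)·A = 77/52 ⇒ A = 50.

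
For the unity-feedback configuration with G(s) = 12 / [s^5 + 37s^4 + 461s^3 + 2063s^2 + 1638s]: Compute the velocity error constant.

The denominator has no term below 1638s — 1 pole at s=0, type 1.
K_v = lim_{s→0} s·G(s) = 12 / 1638 = 2/273.

2/273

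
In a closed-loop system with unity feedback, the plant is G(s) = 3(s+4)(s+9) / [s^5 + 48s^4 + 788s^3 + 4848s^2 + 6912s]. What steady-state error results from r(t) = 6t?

Factoring s from the denominator leaves a polynomial with constant term 6912, so the system is type 1.
K_v = lim_{s→0} s·G(s) = 3·4·9 / 6912 = 1/64.
e_ss = 6/K_v = 6/(1/64) = 384.

384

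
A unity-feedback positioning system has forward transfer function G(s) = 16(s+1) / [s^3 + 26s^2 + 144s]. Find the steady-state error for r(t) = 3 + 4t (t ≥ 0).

The denominator has no term below 144s — 1 pole at s=0, type 1. By superposition:
  • 3: tracked with zero error.
  • 4t: e_ss = 4/K_v with K_v=1/9 → 36.
Total e_ss = 36.

36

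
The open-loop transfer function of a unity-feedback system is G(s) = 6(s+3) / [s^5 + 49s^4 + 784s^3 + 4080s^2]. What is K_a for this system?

3/680

The denominator has no term below 4080s^2 — 2 poles at s=0, type 2.
K_a = lim_{s→0} s^2·G(s) = 6·3 / 4080 = 3/680.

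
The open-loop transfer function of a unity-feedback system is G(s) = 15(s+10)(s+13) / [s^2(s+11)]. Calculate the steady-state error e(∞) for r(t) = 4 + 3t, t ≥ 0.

G(s) has two factors of s in the denominator, so the system is type 2. By superposition:
  • 4: tracked with zero error.
  • 3t: tracked with zero error.
Total e_ss = 0.

0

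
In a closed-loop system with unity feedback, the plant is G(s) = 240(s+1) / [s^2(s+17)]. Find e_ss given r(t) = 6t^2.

0.85

System type = 2 (two poles at s=0).
K_a = lim_{s→0} s^2·G(s) = 240·1 / (17) = 240/17.
r(t) = 6t^2 gives R(s) = 12/s^3.
e_ss = 12/K_a = 12/(240/17) = 0.85.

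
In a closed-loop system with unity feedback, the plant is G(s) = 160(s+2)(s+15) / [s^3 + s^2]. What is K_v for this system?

K_v = lim_{s→0} s·G(s); with 2 poles at the origin the limit diverges, so K_v = ∞.

infinity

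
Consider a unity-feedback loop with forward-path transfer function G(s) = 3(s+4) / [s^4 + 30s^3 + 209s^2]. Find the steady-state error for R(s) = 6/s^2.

The denominator has no term below 209s^2 — 2 poles at s=0, type 2.
A type-2 system has K_v = ∞, so it tracks a ramp input with zero steady-state error.

0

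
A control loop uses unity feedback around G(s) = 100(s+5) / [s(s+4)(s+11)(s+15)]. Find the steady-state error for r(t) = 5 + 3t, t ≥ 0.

3.96

One free integrator in G(s): this is a type 1 system. Treating each term separately:
  • 5: tracked with zero error.
  • 3t: e_ss = 3/K_v with K_v=25/33 → 3.96.
Total e_ss = 3.96.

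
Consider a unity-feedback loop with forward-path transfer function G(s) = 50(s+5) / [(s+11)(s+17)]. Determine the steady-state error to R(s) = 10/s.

No free integrators in G(s): this is a type 0 system.
K_p = lim_{s→0} G(s) = 50·5 / (11·17) = 250/187.
e_ss = 10/(1 + K_p) = 10/(437/187) = 1870/437.

1870/437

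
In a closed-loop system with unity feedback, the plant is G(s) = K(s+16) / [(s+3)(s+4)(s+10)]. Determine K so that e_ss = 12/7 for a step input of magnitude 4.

10

The open loop has no poles at the origin → type 0 system.
K_p = lim_{s→0} G(s) = K·16 / (3·4·10) = (2/15)·K.
e_ss = 4/(1 + K_p) = 12/7 ⇒ 1 + (2/15)·K = 7/3 ⇒ K = 10.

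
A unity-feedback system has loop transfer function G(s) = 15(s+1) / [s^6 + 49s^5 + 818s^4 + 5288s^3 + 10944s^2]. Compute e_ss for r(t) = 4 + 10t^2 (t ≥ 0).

Factoring s^2 from the denominator leaves a polynomial with constant term 10944, so the system is type 2. Taking each input component in turn:
  • 4: tracked with zero error.
  • 10t^2: e_ss = 20/K_a with K_a=5/3648 → 14592.
Total e_ss = 14592.

14592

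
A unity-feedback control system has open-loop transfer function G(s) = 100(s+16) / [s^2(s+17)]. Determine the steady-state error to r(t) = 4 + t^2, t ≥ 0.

17/800

Two free integrators in G(s): this is a type 2 system. Treating each term separately:
  • 4: tracked with zero error.
  • t^2: e_ss = 2/K_a with K_a=1600/17 → 17/800.
Total e_ss = 17/800.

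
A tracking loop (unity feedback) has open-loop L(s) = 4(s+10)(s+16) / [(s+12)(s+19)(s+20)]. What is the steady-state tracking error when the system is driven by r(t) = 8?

System type = 0 (no poles at s=0).
K_p = lim_{s→0} L(s) = 4·10·16 / (12·19·20) = 8/57.
e_ss = 8/(1 + K_p) = 8/(65/57) = 456/65.

456/65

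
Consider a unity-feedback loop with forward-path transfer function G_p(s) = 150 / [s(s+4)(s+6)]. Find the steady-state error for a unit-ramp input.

0.16

The open loop has one pole at the origin → type 1 system.
K_v = lim_{s→0} s·G_p(s) = 150 / (4·6) = 6.25.
e_ss = 1/K_v = 1/6.25 = 0.16.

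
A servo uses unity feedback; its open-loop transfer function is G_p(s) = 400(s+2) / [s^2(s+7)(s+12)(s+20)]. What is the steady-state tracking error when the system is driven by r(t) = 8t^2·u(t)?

G_p(s) has two factors of s in the denominator, so the system is type 2.
K_a = lim_{s→0} s^2·G_p(s) = 400·2 / (7·12·20) = 10/21.
r(t) = 8t^2 gives R(s) = 16/s^3.
e_ss = 16/K_a = 16/(10/21) = 33.6.

33.6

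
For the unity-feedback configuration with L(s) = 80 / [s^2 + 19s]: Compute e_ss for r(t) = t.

0.2375

The denominator has no term below 19s — 1 pole at s=0, type 1.
K_v = lim_{s→0} s·L(s) = 80 / 19 = 80/19.
e_ss = 1/K_v = 1/(80/19) = 0.2375.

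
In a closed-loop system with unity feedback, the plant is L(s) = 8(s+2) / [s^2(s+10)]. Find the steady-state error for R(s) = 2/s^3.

1.25

The open loop has two poles at the origin → type 2 system.
K_a = lim_{s→0} s^2·L(s) = 8·2 / (10) = 1.6.
r(t) = t^2 gives R(s) = 2/s^3.
e_ss = 2/K_a = 2/1.6 = 1.25.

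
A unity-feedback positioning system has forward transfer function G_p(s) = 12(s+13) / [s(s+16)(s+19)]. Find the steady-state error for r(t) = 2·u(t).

One free integrator in G_p(s): this is a type 1 system.
A type-1 system has K_p = ∞, so it tracks a step input with zero steady-state error.

0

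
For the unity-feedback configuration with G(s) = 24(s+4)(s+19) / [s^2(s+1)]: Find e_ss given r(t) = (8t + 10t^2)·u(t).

5/456

System type = 2 (two poles at s=0). Treating each term separately:
  • 8t: tracked with zero error.
  • 10t^2: e_ss = 20/K_a with K_a=1824 → 5/456.
Total e_ss = 5/456.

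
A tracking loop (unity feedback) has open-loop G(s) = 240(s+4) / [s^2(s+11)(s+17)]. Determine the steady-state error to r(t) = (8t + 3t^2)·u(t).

187/160

System type = 2 (two poles at s=0). Treating each term separately:
  • 8t: tracked with zero error.
  • 3t^2: e_ss = 6/K_a with K_a=960/187 → 187/160.
Total e_ss = 187/160.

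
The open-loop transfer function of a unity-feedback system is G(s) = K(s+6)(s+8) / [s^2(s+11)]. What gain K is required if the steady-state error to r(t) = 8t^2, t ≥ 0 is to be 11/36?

Two free integrators in G(s): this is a type 2 system.
K_a = lim_{s→0} s^2·G(s) = K·6·8 / (11) = (48/11)·K.
e_ss = 16/K_a = 11/36 ⇒ K_a = 576/11 ⇒ K = (576/11)/(48/11) = 12.

12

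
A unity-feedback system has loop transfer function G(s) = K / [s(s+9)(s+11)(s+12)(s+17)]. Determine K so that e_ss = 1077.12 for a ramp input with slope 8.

150

One free integrator in G(s): this is a type 1 system.
K_v = lim_{s→0} s·G(s) = K / (9·11·12·17) = (1/20196)·K.
e_ss = 8/K_v = 1077.12 ⇒ K_v = 25/3366 ⇒ K = (25/3366)/(1/20196) = 150.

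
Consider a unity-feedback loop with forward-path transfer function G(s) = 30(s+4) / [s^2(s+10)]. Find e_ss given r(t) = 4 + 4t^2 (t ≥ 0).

System type = 2 (two poles at s=0). Taking each input component in turn:
  • 4: tracked with zero error.
  • 4t^2: e_ss = 8/K_a with K_a=12 → 2/3.
Total e_ss = 2/3.

2/3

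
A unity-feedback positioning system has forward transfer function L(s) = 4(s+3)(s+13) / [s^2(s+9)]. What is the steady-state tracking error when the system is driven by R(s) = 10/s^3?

15/26

The open loop has two poles at the origin → type 2 system.
K_a = lim_{s→0} s^2·L(s) = 4·3·13 / (9) = 52/3.
r(t) = 5t^2 gives R(s) = 10/s^3.
e_ss = 10/K_a = 10/(52/3) = 15/26.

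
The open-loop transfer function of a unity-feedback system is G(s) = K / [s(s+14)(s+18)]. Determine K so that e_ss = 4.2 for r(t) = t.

The open loop has one pole at the origin → type 1 system.
K_v = lim_{s→0} s·G(s) = K / (14·18) = (1/252)·K.
e_ss = 1/K_v = 4.2 ⇒ K_v = 5/21 ⇒ K = (5/21)/(1/252) = 60.

60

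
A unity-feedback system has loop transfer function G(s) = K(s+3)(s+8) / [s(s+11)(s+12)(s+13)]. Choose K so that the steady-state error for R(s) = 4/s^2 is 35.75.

8

G(s) has one factor of s in the denominator, so the system is type 1.
K_v = lim_{s→0} s·G(s) = K·3·8 / (11·12·13) = (2/143)·K.
e_ss = 4/K_v = 35.75 ⇒ K_v = 16/143 ⇒ K = (16/143)/(2/143) = 8.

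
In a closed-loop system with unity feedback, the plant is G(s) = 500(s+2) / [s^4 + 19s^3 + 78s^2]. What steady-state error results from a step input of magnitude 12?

0

Factoring s^2 from the denominator leaves a polynomial with constant term 78, so the system is type 2.
K_p = ∞ for a type-2 system; e_ss to a step is zero.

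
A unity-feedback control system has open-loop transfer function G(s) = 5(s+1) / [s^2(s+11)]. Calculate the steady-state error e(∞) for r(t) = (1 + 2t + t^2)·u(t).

4.4

System type = 2 (two poles at s=0). Treating each term separately:
  • 1: tracked with zero error.
  • 2t: tracked with zero error.
  • t^2: e_ss = 2/K_a with K_a=5/11 → 4.4.
Total e_ss = 4.4.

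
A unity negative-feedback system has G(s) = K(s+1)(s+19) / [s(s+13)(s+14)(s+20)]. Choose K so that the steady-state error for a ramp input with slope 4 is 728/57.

G(s) has one factor of s in the denominator, so the system is type 1.
K_v = lim_{s→0} s·G(s) = K·1·19 / (13·14·20) = (19/3640)·K.
e_ss = 4/K_v = 728/57 ⇒ K_v = 57/182 ⇒ K = (57/182)/(19/3640) = 60.

60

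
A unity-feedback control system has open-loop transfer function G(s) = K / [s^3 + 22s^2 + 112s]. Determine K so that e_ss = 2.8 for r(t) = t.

40

Factoring s from the denominator leaves a polynomial with constant term 112, so the system is type 1.
K_v = lim_{s→0} s·G(s) = K / 112 = (1/112)·K.
e_ss = 1/K_v = 2.8 ⇒ K_v = 5/14 ⇒ K = (5/14)/(1/112) = 40.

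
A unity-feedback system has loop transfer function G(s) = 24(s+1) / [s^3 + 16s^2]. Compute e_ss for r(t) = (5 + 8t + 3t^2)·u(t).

4

The denominator has no term below 16s^2 — 2 poles at s=0, type 2. Treating each term separately:
  • 5: tracked with zero error.
  • 8t: tracked with zero error.
  • 3t^2: e_ss = 6/K_a with K_a=1.5 → 4.
Total e_ss = 4.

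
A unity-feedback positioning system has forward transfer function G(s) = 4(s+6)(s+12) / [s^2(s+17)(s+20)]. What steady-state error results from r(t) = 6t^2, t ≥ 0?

Two free integrators in G(s): this is a type 2 system.
K_a = lim_{s→0} s^2·G(s) = 4·6·12 / (17·20) = 72/85.
r(t) = 6t^2 gives R(s) = 12/s^3.
e_ss = 12/K_a = 12/(72/85) = 85/6.

85/6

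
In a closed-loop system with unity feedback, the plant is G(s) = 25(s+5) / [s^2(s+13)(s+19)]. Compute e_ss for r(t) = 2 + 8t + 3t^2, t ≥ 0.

11.856

The open loop has two poles at the origin → type 2 system. Treating each term separately:
  • 2: tracked with zero error.
  • 8t: tracked with zero error.
  • 3t^2: e_ss = 6/K_a with K_a=125/247 → 11.856.
Total e_ss = 11.856.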